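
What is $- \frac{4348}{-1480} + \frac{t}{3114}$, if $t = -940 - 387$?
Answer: $\frac{723482}{288045} \approx 2.5117$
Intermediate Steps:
$t = -1327$ ($t = -940 - 387 = -1327$)
$- \frac{4348}{-1480} + \frac{t}{3114} = - \frac{4348}{-1480} - \frac{1327}{3114} = \left(-4348\right) \left(- \frac{1}{1480}\right) - \frac{1327}{3114} = \frac{1087}{370} - \frac{1327}{3114} = \frac{723482}{288045}$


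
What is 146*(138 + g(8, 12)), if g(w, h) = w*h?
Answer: 34164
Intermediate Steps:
g(w, h) = h*w
146*(138 + g(8, 12)) = 146*(138 + 12*8) = 146*(138 + 96) = 146*234 = 34164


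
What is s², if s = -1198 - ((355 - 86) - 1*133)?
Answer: 1779556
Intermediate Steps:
s = -1334 (s = -1198 - (269 - 133) = -1198 - 1*136 = -1198 - 136 = -1334)
s² = (-1334)² = 1779556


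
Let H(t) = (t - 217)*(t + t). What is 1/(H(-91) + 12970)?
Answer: 1/69026 ≈ 1.4487e-5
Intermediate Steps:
H(t) = 2*t*(-217 + t) (H(t) = (-217 + t)*(2*t) = 2*t*(-217 + t))
1/(H(-91) + 12970) = 1/(2*(-91)*(-217 - 91) + 12970) = 1/(2*(-91)*(-308) + 12970) = 1/(56056 + 12970) = 1/69026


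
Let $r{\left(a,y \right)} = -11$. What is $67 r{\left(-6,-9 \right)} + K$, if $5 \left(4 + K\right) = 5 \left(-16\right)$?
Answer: $-757$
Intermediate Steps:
$K = -20$ ($K = -4 + \frac{5 \left(-16\right)}{5} = -4 + \frac{1}{5} \left(-80\right) = -4 - 16 = -20$)
$67 r{\left(-6,-9 \right)} + K = 67 \left(-11\right) - 20 = -737 - 20 = -757$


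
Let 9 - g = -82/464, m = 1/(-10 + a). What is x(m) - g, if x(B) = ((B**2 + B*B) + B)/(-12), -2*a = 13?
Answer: -6952079/757944 ≈ -9.1723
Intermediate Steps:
a = -13/2 (a = -1/2*13 = -13/2 ≈ -6.5000)
m = -2/33 (m = 1/(-10 - 13/2) = 1/(-33/2) = -2/33 ≈ -0.060606)
g = 2129/232 (g = 9 - (-82)/464 = 9 - 1*(-41/232) = 9 + 41/232 = 2129/232 ≈ 9.1767)
x(B) = -B**2/6 - B/12 (x(B) = ((B**2 + B**2) + B)*(-1/12) = (2*B**2 + B)*(-1/12) = (B + 2*B**2)*(-1/12) = -B**2/6 - B/12)
x(m) - g = -1/12*(-2/33)*(1 + 2*(-2/33)) - 1*2129/232 = -1/12*(-2/33)*(1 - 4/33) - 2129/232 = -1/12*(-2/33)*29/33 - 2129/232 = 29/6534 - 2129/232 = -6952079/757944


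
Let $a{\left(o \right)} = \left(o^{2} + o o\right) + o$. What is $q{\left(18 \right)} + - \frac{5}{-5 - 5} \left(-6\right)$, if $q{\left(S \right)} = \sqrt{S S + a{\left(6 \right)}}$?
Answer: $-3 + \sqrt{402} \approx 17.05$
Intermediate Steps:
$a{\left(o \right)} = o + 2 o^{2}$ ($a{\left(o \right)} = \left(o^{2} + o^{2}\right) + o = 2 o^{2} + o = o + 2 o^{2}$)
$q{\left(S \right)} = \sqrt{78 + S^{2}}$ ($q{\left(S \right)} = \sqrt{S S + 6 \left(1 + 2 \cdot 6\right)} = \sqrt{S^{2} + 6 \left(1 + 12\right)} = \sqrt{S^{2} + 6 \cdot 13} = \sqrt{S^{2} + 78} = \sqrt{78 + S^{2}}$)
$q{\left(18 \right)} + - \frac{5}{-5 - 5} \left(-6\right) = \sqrt{78 + 18^{2}} + - \frac{5}{-5 - 5} \left(-6\right) = \sqrt{78 + 324} + - \frac{5}{-10} \left(-6\right) = \sqrt{402} + \left(-5\right) \left(- \frac{1}{10}\right) \left(-6\right) = \sqrt{402} + \frac{1}{2} \left(-6\right) = \sqrt{402} - 3 = -3 + \sqrt{402}$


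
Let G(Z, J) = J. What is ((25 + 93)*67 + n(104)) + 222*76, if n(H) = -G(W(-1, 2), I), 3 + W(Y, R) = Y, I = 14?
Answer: 24764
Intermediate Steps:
W(Y, R) = -3 + Y
n(H) = -14 (n(H) = -1*14 = -14)
((25 + 93)*67 + n(104)) + 222*76 = ((25 + 93)*67 - 14) + 222*76 = (118*67 - 14) + 16872 = (7906 - 14) + 16872 = 7892 + 16872 = 24764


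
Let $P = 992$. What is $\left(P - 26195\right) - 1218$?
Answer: $-26421$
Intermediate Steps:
$\left(P - 26195\right) - 1218 = \left(992 - 26195\right) - 1218 = -25203 - 1218 = -26421$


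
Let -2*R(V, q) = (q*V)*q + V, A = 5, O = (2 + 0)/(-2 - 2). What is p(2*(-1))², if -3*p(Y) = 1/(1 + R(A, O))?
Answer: 64/2601 ≈ 0.024606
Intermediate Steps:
O = -½ (O = 2/(-4) = 2*(-¼) = -½ ≈ -0.50000)
R(V, q) = -V/2 - V*q²/2 (R(V, q) = -((q*V)*q + V)/2 = -((V*q)*q + V)/2 = -(V*q² + V)/2 = -(V + V*q²)/2 = -V/2 - V*q²/2)
p(Y) = 8/51 (p(Y) = -1/(3*(1 - ½*5*(1 + (-½)²))) = -1/(3*(1 - ½*5*(1 + ¼))) = -1/(3*(1 - ½*5*5/4)) = -1/(3*(1 - 25/8)) = -1/(3*(-17/8)) = -⅓*(-8/17) = 8/51)
p(2*(-1))² = (8/51)² = 64/2601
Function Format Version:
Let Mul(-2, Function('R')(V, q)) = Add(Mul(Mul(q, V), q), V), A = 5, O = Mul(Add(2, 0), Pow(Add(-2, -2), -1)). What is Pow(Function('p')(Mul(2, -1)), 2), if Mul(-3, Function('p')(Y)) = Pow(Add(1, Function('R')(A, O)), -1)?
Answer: Rational(64, 2601) ≈ 0.024606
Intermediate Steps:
O = Rational(-1, 2) (O = Mul(2, Pow(-4, -1)) = Mul(2, Rational(-1, 4)) = Rational(-1, 2) ≈ -0.50000)
Function('R')(V, q) = Add(Mul(Rational(-1, 2), V), Mul(Rational(-1, 2), V, Pow(q, 2))) (Function('R')(V, q) = Mul(Rational(-1, 2), Add(Mul(Mul(q, V), q), V)) = Mul(Rational(-1, 2), Add(Mul(Mul(V, q), q), V)) = Mul(Rational(-1, 2), Add(Mul(V, Pow(q, 2)), V)) = Mul(Rational(-1, 2), Add(V, Mul(V, Pow(q, 2)))) = Add(Mul(Rational(-1, 2), V), Mul(Rational(-1, 2), V, Pow(q, 2))))
Function('p')(Y) = Rational(8, 51) (Function('p')(Y) = Mul(Rational(-1, 3), Pow(Add(1, Mul(Rational(-1, 2), 5, Add(1, Pow(Rational(-1, 2), 2)))), -1)) = Mul(Rational(-1, 3), Pow(Add(1, Mul(Rational(-1, 2), 5, Add(1, Rational(1, 4)))), -1)) = Mul(Rational(-1, 3), Pow(Add(1, Mul(Rational(-1, 2), 5, Rational(5, 4))), -1)) = Mul(Rational(-1, 3), Pow(Add(1, Rational(-25, 8)), -1)) = Mul(Rational(-1, 3), Pow(Rational(-17, 8), -1)) = Mul(Rational(-1, 3), Rational(-8, 17)) = Rational(8, 51))
Pow(Function('p')(Mul(2, -1)), 2) = Pow(Rational(8, 51), 2) = Rational(64, 2601)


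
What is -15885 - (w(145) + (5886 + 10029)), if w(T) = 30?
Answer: -31830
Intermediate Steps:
-15885 - (w(145) + (5886 + 10029)) = -15885 - (30 + (5886 + 10029)) = -15885 - (30 + 15915) = -15885 - 1*15945 = -15885 - 15945 = -31830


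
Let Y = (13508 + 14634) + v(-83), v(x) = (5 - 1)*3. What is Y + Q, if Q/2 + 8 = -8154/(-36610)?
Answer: 515074244/18305 ≈ 28138.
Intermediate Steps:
v(x) = 12 (v(x) = 4*3 = 12)
Y = 28154 (Y = (13508 + 14634) + 12 = 28142 + 12 = 28154)
Q = -284726/18305 (Q = -16 + 2*(-8154/(-36610)) = -16 + 2*(-8154*(-1/36610)) = -16 + 2*(4077/18305) = -16 + 8154/18305 = -284726/18305 ≈ -15.555)
Y + Q = 28154 - 284726/18305 = 515074244/18305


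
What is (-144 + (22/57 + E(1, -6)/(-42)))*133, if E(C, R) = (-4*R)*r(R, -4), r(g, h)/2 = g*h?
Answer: -68246/3 ≈ -22749.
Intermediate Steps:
r(g, h) = 2*g*h (r(g, h) = 2*(g*h) = 2*g*h)
E(C, R) = 32*R² (E(C, R) = (-4*R)*(2*R*(-4)) = (-4*R)*(-8*R) = 32*R²)
(-144 + (22/57 + E(1, -6)/(-42)))*133 = (-144 + (22/57 + (32*(-6)²)/(-42)))*133 = (-144 + (22*(1/57) + (32*36)*(-1/42)))*133 = (-144 + (22/57 + 1152*(-1/42)))*133 = (-144 + (22/57 - 192/7))*133 = (-144 - 10790/399)*133 = -68246/399*133 = -68246/3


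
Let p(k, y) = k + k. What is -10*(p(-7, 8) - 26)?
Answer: 400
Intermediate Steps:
p(k, y) = 2*k
-10*(p(-7, 8) - 26) = -10*(2*(-7) - 26) = -10*(-14 - 26) = -10*(-40) = 400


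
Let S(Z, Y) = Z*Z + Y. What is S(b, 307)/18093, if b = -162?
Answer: 26551/18093 ≈ 1.4675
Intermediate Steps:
S(Z, Y) = Y + Z² (S(Z, Y) = Z² + Y = Y + Z²)
S(b, 307)/18093 = (307 + (-162)²)/18093 = (307 + 26244)*(1/18093) = 26551*(1/18093) = 26551/18093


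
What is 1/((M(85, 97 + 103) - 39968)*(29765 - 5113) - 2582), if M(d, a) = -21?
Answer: -1/985811410 ≈ -1.0144e-9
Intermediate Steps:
1/((M(85, 97 + 103) - 39968)*(29765 - 5113) - 2582) = 1/((-21 - 39968)*(29765 - 5113) - 2582) = 1/(-39989*24652 - 2582) = 1/(-985808828 - 2582) = 1/(-985811410) = -1/985811410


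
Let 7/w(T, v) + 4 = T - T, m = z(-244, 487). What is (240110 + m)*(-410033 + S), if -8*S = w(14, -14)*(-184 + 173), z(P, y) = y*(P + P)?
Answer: -16099630191/16 ≈ -1.0062e+9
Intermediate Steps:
z(P, y) = 2*P*y (z(P, y) = y*(2*P) = 2*P*y)
m = -237656 (m = 2*(-244)*487 = -237656)
w(T, v) = -7/4 (w(T, v) = 7/(-4 + (T - T)) = 7/(-4 + 0) = 7/(-4) = 7*(-¼) = -7/4)
S = -77/32 (S = -(-7)*(-184 + 173)/32 = -(-7)*(-11)/32 = -⅛*77/4 = -77/32 ≈ -2.4063)
(240110 + m)*(-410033 + S) = (240110 - 237656)*(-410033 - 77/32) = 2454*(-13121133/32) = -16099630191/16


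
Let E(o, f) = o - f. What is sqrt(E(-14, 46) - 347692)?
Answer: 2*I*sqrt(86938) ≈ 589.71*I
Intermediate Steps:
sqrt(E(-14, 46) - 347692) = sqrt((-14 - 1*46) - 347692) = sqrt((-14 - 46) - 347692) = sqrt(-60 - 347692) = sqrt(-347752) = 2*I*sqrt(86938)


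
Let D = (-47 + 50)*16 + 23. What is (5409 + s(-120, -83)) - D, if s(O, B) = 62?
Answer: 5400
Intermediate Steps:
D = 71 (D = 3*16 + 23 = 48 + 23 = 71)
(5409 + s(-120, -83)) - D = (5409 + 62) - 1*71 = 5471 - 71 = 5400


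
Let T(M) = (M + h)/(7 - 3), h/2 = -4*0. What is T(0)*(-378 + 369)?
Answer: 0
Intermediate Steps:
h = 0 (h = 2*(-4*0) = 2*0 = 0)
T(M) = M/4 (T(M) = (M + 0)/(7 - 3) = M/4)
T(0)*(-378 + 369) = ((¼)*0)*(-378 + 369) = 0*(-9) = 0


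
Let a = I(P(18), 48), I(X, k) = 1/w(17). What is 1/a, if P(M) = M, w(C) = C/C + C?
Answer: 18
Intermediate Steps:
w(C) = 1 + C
I(X, k) = 1/18 (I(X, k) = 1/(1 + 17) = 1/18)
a = 1/18 ≈ 0.055556
1/a = 1/(1/18) = 18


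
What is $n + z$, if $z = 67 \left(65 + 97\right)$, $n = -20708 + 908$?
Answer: $-8946$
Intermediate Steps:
$n = -19800$
$z = 10854$ ($z = 67 \cdot 162 = 10854$)
$n + z = -19800 + 10854 = -8946$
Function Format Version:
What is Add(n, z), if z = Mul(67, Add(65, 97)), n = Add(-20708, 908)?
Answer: -8946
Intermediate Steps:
n = -19800
z = 10854 (z = Mul(67, 162) = 10854)
Add(n, z) = Add(-19800, 10854) = -8946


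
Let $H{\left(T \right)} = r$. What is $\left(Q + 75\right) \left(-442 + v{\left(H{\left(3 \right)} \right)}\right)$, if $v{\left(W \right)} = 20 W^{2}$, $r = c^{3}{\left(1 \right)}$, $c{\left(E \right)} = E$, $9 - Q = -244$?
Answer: $-138416$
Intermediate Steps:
$Q = 253$ ($Q = 9 - -244 = 9 + 244 = 253$)
$r = 1$ ($r = 1^{3} = 1$)
$H{\left(T \right)} = 1$
$\left(Q + 75\right) \left(-442 + v{\left(H{\left(3 \right)} \right)}\right) = \left(253 + 75\right) \left(-442 + 20 \cdot 1^{2}\right) = 328 \left(-442 + 20 \cdot 1\right) = 328 \left(-442 + 20\right) = 328 \left(-422\right) = -138416$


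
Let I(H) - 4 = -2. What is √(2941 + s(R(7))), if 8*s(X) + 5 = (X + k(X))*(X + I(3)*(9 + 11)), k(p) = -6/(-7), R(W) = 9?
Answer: √12003/2 ≈ 54.779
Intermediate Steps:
I(H) = 2 (I(H) = 4 - 2 = 2)
k(p) = 6/7 (k(p) = -6*(-⅐) = 6/7)
s(X) = -5/8 + (40 + X)*(6/7 + X)/8 (s(X) = -5/8 + ((X + 6/7)*(X + 2*(9 + 11)))/8 = -5/8 + ((6/7 + X)*(X + 2*20))/8 = -5/8 + ((6/7 + X)*(X + 40))/8 = -5/8 + ((6/7 + X)*(40 + X))/8 = -5/8 + ((40 + X)*(6/7 + X))/8 = -5/8 + (40 + X)*(6/7 + X)/8)
√(2941 + s(R(7))) = √(2941 + (205/56 + (⅛)*9² + (143/28)*9)) = √(2941 + (205/56 + (⅛)*81 + 1287/28)) = √(2941 + (205/56 + 81/8 + 1287/28)) = √(2941 + 239/4) = √(12003/4) = √12003/2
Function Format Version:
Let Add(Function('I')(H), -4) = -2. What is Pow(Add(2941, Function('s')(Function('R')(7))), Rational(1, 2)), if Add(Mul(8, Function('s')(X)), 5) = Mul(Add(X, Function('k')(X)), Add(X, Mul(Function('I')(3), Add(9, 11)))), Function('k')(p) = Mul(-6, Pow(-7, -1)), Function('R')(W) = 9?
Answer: Mul(Rational(1, 2), Pow(12003, Rational(1, 2))) ≈ 54.779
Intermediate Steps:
Function('I')(H) = 2 (Function('I')(H) = Add(4, -2) = 2)
Function('k')(p) = Rational(6, 7) (Function('k')(p) = Mul(-6, Rational(-1, 7)) = Rational(6, 7))
Function('s')(X) = Add(Rational(-5, 8), Mul(Rational(1, 8), Add(40, X), Add(Rational(6, 7), X))) (Function('s')(X) = Add(Rational(-5, 8), Mul(Rational(1, 8), Mul(Add(X, Rational(6, 7)), Add(X, Mul(2, Add(9, 11)))))) = Add(Rational(-5, 8), Mul(Rational(1, 8), Mul(Add(Rational(6, 7), X), Add(X, Mul(2, 20))))) = Add(Rational(-5, 8), Mul(Rational(1, 8), Mul(Add(Rational(6, 7), X), Add(X, 40)))) = Add(Rational(-5, 8), Mul(Rational(1, 8), Mul(Add(Rational(6, 7), X), Add(40, X)))) = Add(Rational(-5, 8), Mul(Rational(1, 8), Mul(Add(40, X), Add(Rational(6, 7), X)))) = Add(Rational(-5, 8), Mul(Rational(1, 8), Add(40, X), Add(Rational(6, 7), X))))
Pow(Add(2941, Function('s')(Function('R')(7))), Rational(1, 2)) = Pow(Add(2941, Add(Rational(205, 56), Mul(Rational(1, 8), Pow(9, 2)), Mul(Rational(143, 28), 9))), Rational(1, 2)) = Pow(Add(2941, Add(Rational(205, 56), Mul(Rational(1, 8), 81), Rational(1287, 28))), Rational(1, 2)) = Pow(Add(2941, Add(Rational(205, 56), Rational(81, 8), Rational(1287, 28))), Rational(1, 2)) = Pow(Add(2941, Rational(239, 4)), Rational(1, 2)) = Pow(Rational(12003, 4), Rational(1, 2)) = Mul(Rational(1, 2), Pow(12003, Rational(1, 2)))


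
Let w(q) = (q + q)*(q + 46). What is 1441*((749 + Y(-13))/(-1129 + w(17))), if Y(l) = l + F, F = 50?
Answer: 1132626/1013 ≈ 1118.1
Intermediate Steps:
w(q) = 2*q*(46 + q) (w(q) = (2*q)*(46 + q) = 2*q*(46 + q))
Y(l) = 50 + l (Y(l) = l + 50 = 50 + l)
1441*((749 + Y(-13))/(-1129 + w(17))) = 1441*((749 + (50 - 13))/(-1129 + 2*17*(46 + 17))) = 1441*((749 + 37)/(-1129 + 2*17*63)) = 1441*(786/(-1129 + 2142)) = 1441*(786/1013) = 1132626/1013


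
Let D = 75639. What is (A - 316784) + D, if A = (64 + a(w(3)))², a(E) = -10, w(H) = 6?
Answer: -238229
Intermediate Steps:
A = 2916 (A = (64 - 10)² = 54² = 2916)
(A - 316784) + D = (2916 - 316784) + 75639 = -313868 + 75639 = -238229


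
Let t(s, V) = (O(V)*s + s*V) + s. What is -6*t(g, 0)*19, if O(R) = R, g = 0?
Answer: 0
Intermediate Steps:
t(s, V) = s + 2*V*s (t(s, V) = (V*s + s*V) + s = (V*s + V*s) + s = 2*V*s + s = s + 2*V*s)
-6*t(g, 0)*19 = -0*(1 + 2*0)*19 = -0*(1 + 0)*19 = -0*19 = -6*0*19 = 0*19 = 0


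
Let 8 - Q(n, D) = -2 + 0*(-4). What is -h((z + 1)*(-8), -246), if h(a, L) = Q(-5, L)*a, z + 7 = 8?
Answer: 160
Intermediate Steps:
z = 1 (z = -7 + 8 = 1)
Q(n, D) = 10 (Q(n, D) = 8 - (-2 + 0*(-4)) = 8 - (-2 + 0) = 8 - 1*(-2) = 8 + 2 = 10)
h(a, L) = 10*a
-h((z + 1)*(-8), -246) = -10*(1 + 1)*(-8) = -10*2*(-8) = -10*(-16) = -1*(-160) = 160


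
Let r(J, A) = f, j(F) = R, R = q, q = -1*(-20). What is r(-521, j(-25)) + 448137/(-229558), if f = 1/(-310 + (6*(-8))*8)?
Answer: -77809159/39828313 ≈ -1.9536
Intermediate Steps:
q = 20
R = 20
j(F) = 20
f = -1/694 (f = 1/(-310 - 48*8) = 1/(-310 - 384) = 1/(-694) = -1/694 ≈ -0.0014409)
r(J, A) = -1/694
r(-521, j(-25)) + 448137/(-229558) = -1/694 + 448137/(-229558) = -1/694 + 448137*(-1/229558) = -1/694 - 448137/229558 = -77809159/39828313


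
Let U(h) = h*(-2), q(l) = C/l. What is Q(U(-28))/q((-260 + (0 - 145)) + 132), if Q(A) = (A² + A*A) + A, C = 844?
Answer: -431886/211 ≈ -2046.9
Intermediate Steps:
q(l) = 844/l
U(h) = -2*h
Q(A) = A + 2*A² (Q(A) = (A² + A²) + A = 2*A² + A = A + 2*A²)
Q(U(-28))/q((-260 + (0 - 145)) + 132) = ((-2*(-28))*(1 + 2*(-2*(-28))))/((844/((-260 + (0 - 145)) + 132))) = (56*(1 + 2*56))/((844/((-260 - 145) + 132))) = (56*(1 + 112))/((844/(-405 + 132))) = (56*113)/((844/(-273))) = 6328/((844*(-1/273))) = 6328/(-844/273) = 6328*(-273/844) = -431886/211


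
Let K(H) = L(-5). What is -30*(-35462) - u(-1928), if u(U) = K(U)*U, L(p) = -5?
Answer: 1054220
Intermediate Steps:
K(H) = -5
u(U) = -5*U
-30*(-35462) - u(-1928) = -30*(-35462) - (-5)*(-1928) = 1063860 - 1*9640 = 1063860 - 9640 = 1054220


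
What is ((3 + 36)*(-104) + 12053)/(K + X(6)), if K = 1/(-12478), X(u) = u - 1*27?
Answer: -99786566/262039 ≈ -380.81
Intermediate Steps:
X(u) = -27 + u (X(u) = u - 27 = -27 + u)
K = -1/12478 ≈ -8.0141e-5
((3 + 36)*(-104) + 12053)/(K + X(6)) = ((3 + 36)*(-104) + 12053)/(-1/12478 + (-27 + 6)) = (39*(-104) + 12053)/(-1/12478 - 21) = (-4056 + 12053)/(-262039/12478) = 7997*(-12478/262039) = -99786566/262039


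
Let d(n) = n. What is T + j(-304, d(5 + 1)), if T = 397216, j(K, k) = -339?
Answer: 396877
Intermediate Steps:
T + j(-304, d(5 + 1)) = 397216 - 339 = 396877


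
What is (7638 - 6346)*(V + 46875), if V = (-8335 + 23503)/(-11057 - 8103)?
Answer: 145044737868/2395 ≈ 6.0561e+7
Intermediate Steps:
V = -1896/2395 (V = 15168/(-19160) = 15168*(-1/19160) = -1896/2395 ≈ -0.79165)
(7638 - 6346)*(V + 46875) = (7638 - 6346)*(-1896/2395 + 46875) = 1292*(112263729/2395) = 145044737868/2395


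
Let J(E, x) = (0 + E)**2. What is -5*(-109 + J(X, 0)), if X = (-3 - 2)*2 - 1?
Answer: -60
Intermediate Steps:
X = -11 (X = -5*2 - 1 = -10 - 1 = -11)
J(E, x) = E**2
-5*(-109 + J(X, 0)) = -5*(-109 + (-11)**2) = -5*(-109 + 121) = -5*12 = -60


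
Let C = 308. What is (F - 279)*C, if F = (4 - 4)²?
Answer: -85932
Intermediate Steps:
F = 0 (F = 0² = 0)
(F - 279)*C = (0 - 279)*308 = -279*308 = -85932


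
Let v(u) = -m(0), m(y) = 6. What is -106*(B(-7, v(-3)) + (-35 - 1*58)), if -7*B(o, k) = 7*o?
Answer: 9116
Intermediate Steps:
v(u) = -6 (v(u) = -1*6 = -6)
B(o, k) = -o
-106*(B(-7, v(-3)) + (-35 - 1*58)) = -106*(-1*(-7) + (-35 - 1*58)) = -106*(7 + (-35 - 58)) = -106*(7 - 93) = -106*(-86) = 9116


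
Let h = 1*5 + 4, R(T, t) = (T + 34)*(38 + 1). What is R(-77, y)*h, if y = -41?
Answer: -15093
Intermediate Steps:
R(T, t) = 1326 + 39*T (R(T, t) = (34 + T)*39 = 1326 + 39*T)
h = 9 (h = 5 + 4 = 9)
R(-77, y)*h = (1326 + 39*(-77))*9 = (1326 - 3003)*9 = -1677*9 = -15093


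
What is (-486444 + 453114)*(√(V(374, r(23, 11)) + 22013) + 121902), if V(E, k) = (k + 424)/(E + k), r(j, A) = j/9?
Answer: -4062993660 - 199980*√7023316154/3389 ≈ -4.0679e+9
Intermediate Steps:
r(j, A) = j/9 (r(j, A) = j*(⅑) = j/9)
V(E, k) = (424 + k)/(E + k)
(-486444 + 453114)*(√(V(374, r(23, 11)) + 22013) + 121902) = (-486444 + 453114)*(√((424 + (⅑)*23)/(374 + (⅑)*23) + 22013) + 121902) = -33330*(√((424 + 23/9)/(374 + 23/9) + 22013) + 121902) = -33330*(√((3839/9)/(3389/9) + 22013) + 121902) = -33330*(√((9/3389)*(3839/9) + 22013) + 121902) = -33330*(√(3839/3389 + 22013) + 121902) = -33330*(√(74605896/3389) + 121902) = -33330*(6*√7023316154/3389 + 121902) = -33330*(121902 + 6*√7023316154/3389) = -4062993660 - 199980*√7023316154/3389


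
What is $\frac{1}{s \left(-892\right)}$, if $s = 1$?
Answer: $- \frac{1}{892} \approx -0.0011211$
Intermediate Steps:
$\frac{1}{s \left(-892\right)} = \frac{1}{1 \left(-892\right)} = \frac{1}{-892} = - \frac{1}{892}$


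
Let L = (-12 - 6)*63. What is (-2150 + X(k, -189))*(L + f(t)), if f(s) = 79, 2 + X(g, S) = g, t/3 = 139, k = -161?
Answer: 2440215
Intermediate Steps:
t = 417 (t = 3*139 = 417)
X(g, S) = -2 + g
L = -1134 (L = -18*63 = -1134)
(-2150 + X(k, -189))*(L + f(t)) = (-2150 + (-2 - 161))*(-1134 + 79) = (-2150 - 163)*(-1055) = -2313*(-1055) = 2440215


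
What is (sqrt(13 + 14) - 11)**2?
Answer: 148 - 66*sqrt(3) ≈ 33.685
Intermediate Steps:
(sqrt(13 + 14) - 11)**2 = (sqrt(27) - 11)**2 = (3*sqrt(3) - 11)**2 = (-11 + 3*sqrt(3))**2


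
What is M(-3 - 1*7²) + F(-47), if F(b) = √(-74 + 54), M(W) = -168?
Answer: -168 + 2*I*√5 ≈ -168.0 + 4.4721*I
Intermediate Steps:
F(b) = 2*I*√5 (F(b) = √(-20) = 2*I*√5)
M(-3 - 1*7²) + F(-47) = -168 + 2*I*√5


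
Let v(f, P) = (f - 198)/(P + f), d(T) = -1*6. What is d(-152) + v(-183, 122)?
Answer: 15/61 ≈ 0.24590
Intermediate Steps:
d(T) = -6
v(f, P) = (-198 + f)/(P + f)
d(-152) + v(-183, 122) = -6 + (-198 - 183)/(122 - 183) = -6 - 381/(-61) = -6 - 1/61*(-381) = -6 + 381/61 = 15/61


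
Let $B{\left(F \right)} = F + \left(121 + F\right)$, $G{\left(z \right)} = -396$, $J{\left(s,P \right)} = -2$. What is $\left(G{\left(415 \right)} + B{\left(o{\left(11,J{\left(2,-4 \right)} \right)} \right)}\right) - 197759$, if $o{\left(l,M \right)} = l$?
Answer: $-198012$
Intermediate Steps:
$B{\left(F \right)} = 121 + 2 F$
$\left(G{\left(415 \right)} + B{\left(o{\left(11,J{\left(2,-4 \right)} \right)} \right)}\right) - 197759 = \left(-396 + \left(121 + 2 \cdot 11\right)\right) - 197759 = \left(-396 + \left(121 + 22\right)\right) - 197759 = \left(-396 + 143\right) - 197759 = -253 - 197759 = -198012$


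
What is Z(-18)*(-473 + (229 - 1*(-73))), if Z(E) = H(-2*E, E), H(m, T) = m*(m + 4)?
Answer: -246240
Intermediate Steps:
H(m, T) = m*(4 + m)
Z(E) = -2*E*(4 - 2*E) (Z(E) = (-2*E)*(4 - 2*E) = -2*E*(4 - 2*E))
Z(-18)*(-473 + (229 - 1*(-73))) = (4*(-18)*(-2 - 18))*(-473 + (229 - 1*(-73))) = (4*(-18)*(-20))*(-473 + (229 + 73)) = 1440*(-473 + 302) = 1440*(-171) = -246240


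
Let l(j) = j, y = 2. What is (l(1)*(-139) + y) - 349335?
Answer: -349472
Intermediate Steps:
(l(1)*(-139) + y) - 349335 = (1*(-139) + 2) - 349335 = (-139 + 2) - 349335 = -137 - 349335 = -349472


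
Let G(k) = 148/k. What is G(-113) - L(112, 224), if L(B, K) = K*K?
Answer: -5670036/113 ≈ -50177.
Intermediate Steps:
L(B, K) = K²
G(-113) - L(112, 224) = 148/(-113) - 1*224² = 148*(-1/113) - 1*50176 = -148/113 - 50176 = -5670036/113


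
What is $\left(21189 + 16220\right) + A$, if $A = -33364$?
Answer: $4045$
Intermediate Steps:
$\left(21189 + 16220\right) + A = \left(21189 + 16220\right) - 33364 = 37409 - 33364 = 4045$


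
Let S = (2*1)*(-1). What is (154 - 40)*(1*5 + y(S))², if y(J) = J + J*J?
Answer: 5586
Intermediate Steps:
S = -2 (S = 2*(-1) = -2)
y(J) = J + J²
(154 - 40)*(1*5 + y(S))² = (154 - 40)*(1*5 - 2*(1 - 2))² = 114*(5 - 2*(-1))² = 114*(5 + 2)² = 114*7² = 114*49 = 5586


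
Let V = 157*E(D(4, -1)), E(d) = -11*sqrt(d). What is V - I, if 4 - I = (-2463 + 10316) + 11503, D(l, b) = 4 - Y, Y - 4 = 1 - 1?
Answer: 19352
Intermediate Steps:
Y = 4 (Y = 4 + (1 - 1) = 4 + 0 = 4)
D(l, b) = 0 (D(l, b) = 4 - 1*4 = 4 - 4 = 0)
I = -19352 (I = 4 - ((-2463 + 10316) + 11503) = 4 - (7853 + 11503) = 4 - 1*19356 = 4 - 19356 = -19352)
V = 0 (V = 157*(-11*sqrt(0)) = 157*(-11*0) = 157*0 = 0)
V - I = 0 - 1*(-19352) = 0 + 19352 = 19352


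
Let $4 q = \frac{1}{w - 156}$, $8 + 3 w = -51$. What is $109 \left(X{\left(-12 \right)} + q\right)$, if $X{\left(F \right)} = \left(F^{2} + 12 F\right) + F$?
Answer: $- \frac{2757591}{2108} \approx -1308.2$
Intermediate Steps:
$w = - \frac{59}{3}$ ($w = - \frac{8}{3} + \frac{1}{3} \left(-51\right) = - \frac{8}{3} - 17 = - \frac{59}{3} \approx -19.667$)
$q = - \frac{3}{2108}$ ($q = \frac{1}{4 \left(- \frac{59}{3} - 156\right)} = \frac{1}{4 \left(- \frac{527}{3}\right)} = \frac{1}{4} \left(- \frac{3}{527}\right) = - \frac{3}{2108} \approx -0.0014232$)
$X{\left(F \right)} = F^{2} + 13 F$
$109 \left(X{\left(-12 \right)} + q\right) = 109 \left(- 12 \left(13 - 12\right) - \frac{3}{2108}\right) = 109 \left(\left(-12\right) 1 - \frac{3}{2108}\right) = 109 \left(-12 - \frac{3}{2108}\right) = 109 \left(- \frac{25299}{2108}\right) = - \frac{2757591}{2108}$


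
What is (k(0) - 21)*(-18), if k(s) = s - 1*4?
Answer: 450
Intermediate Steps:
k(s) = -4 + s (k(s) = s - 4 = -4 + s)
(k(0) - 21)*(-18) = ((-4 + 0) - 21)*(-18) = (-4 - 21)*(-18) = -25*(-18) = 450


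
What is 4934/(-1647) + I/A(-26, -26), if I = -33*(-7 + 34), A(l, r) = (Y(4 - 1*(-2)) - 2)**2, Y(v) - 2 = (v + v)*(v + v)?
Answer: -1281221/421632 ≈ -3.0387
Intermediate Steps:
Y(v) = 2 + 4*v**2 (Y(v) = 2 + (v + v)*(v + v) = 2 + (2*v)*(2*v) = 2 + 4*v**2)
A(l, r) = 20736 (A(l, r) = ((2 + 4*(4 - 1*(-2))**2) - 2)**2 = ((2 + 4*(4 + 2)**2) - 2)**2 = ((2 + 4*6**2) - 2)**2 = ((2 + 4*36) - 2)**2 = ((2 + 144) - 2)**2 = (146 - 2)**2 = 144**2 = 20736)
I = -891 (I = -33*27 = -891)
4934/(-1647) + I/A(-26, -26) = 4934/(-1647) - 891/20736 = 4934*(-1/1647) - 891*1/20736 = -4934/1647 - 11/256 = -1281221/421632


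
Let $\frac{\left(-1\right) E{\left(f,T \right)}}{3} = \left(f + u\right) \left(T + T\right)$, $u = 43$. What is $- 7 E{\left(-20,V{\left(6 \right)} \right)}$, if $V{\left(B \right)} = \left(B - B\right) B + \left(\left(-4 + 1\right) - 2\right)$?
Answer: $-4830$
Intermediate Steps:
$V{\left(B \right)} = -5$ ($V{\left(B \right)} = 0 B - 5 = 0 - 5 = -5$)
$E{\left(f,T \right)} = - 6 T \left(43 + f\right)$ ($E{\left(f,T \right)} = - 3 \left(f + 43\right) \left(T + T\right) = - 3 \left(43 + f\right) 2 T = - 3 \cdot 2 T \left(43 + f\right) = - 6 T \left(43 + f\right)$)
$- 7 E{\left(-20,V{\left(6 \right)} \right)} = - 7 \left(\left(-6\right) \left(-5\right) \left(43 - 20\right)\right) = - 7 \left(\left(-6\right) \left(-5\right) 23\right) = \left(-7\right) 690 = -4830$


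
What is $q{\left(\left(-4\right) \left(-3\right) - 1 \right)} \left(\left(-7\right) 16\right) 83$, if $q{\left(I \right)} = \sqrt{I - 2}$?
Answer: $-27888$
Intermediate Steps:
$q{\left(I \right)} = \sqrt{-2 + I}$
$q{\left(\left(-4\right) \left(-3\right) - 1 \right)} \left(\left(-7\right) 16\right) 83 = \sqrt{-2 - -11} \left(\left(-7\right) 16\right) 83 = \sqrt{-2 + \left(12 - 1\right)} \left(-112\right) 83 = \sqrt{-2 + 11} \left(-112\right) 83 = \sqrt{9} \left(-112\right) 83 = 3 \left(-112\right) 83 = \left(-336\right) 83 = -27888$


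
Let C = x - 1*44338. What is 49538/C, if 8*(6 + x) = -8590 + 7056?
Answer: -11656/10479 ≈ -1.1123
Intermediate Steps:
x = -791/4 (x = -6 + (-8590 + 7056)/8 = -6 + (1/8)*(-1534) = -6 - 767/4 = -791/4 ≈ -197.75)
C = -178143/4 (C = -791/4 - 1*44338 = -791/4 - 44338 = -178143/4 ≈ -44536.)
49538/C = 49538/(-178143/4) = 49538*(-4/178143) = -11656/10479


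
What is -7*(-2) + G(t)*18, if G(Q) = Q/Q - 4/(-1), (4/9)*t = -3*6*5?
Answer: 104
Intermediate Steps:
t = -405/2 (t = 9*(-3*6*5)/4 = 9*(-18*5)/4 = (9/4)*(-90) = -405/2 ≈ -202.50)
G(Q) = 5 (G(Q) = 1 - 4*(-1) = 1 + 4 = 5)
-7*(-2) + G(t)*18 = -7*(-2) + 5*18 = 14 + 90 = 104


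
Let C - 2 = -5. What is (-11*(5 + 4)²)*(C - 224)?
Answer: 202257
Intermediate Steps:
C = -3 (C = 2 - 5 = -3)
(-11*(5 + 4)²)*(C - 224) = (-11*(5 + 4)²)*(-3 - 224) = -11*9²*(-227) = -11*81*(-227) = -891*(-227) = 202257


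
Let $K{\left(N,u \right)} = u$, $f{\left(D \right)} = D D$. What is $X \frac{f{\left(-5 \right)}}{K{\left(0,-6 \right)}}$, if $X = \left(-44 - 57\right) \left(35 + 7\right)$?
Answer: $17675$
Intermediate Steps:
$f{\left(D \right)} = D^{2}$
$X = -4242$ ($X = \left(-101\right) 42 = -4242$)
$X \frac{f{\left(-5 \right)}}{K{\left(0,-6 \right)}} = - 4242 \frac{\left(-5\right)^{2}}{-6} = - 4242 \cdot 25 \left(- \frac{1}{6}\right) = \left(-4242\right) \left(- \frac{25}{6}\right) = 17675$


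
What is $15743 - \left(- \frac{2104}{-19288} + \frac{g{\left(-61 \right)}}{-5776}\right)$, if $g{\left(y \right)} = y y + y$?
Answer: $\frac{54810828905}{3481484} \approx 15744.0$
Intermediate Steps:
$g{\left(y \right)} = y + y^{2}$ ($g{\left(y \right)} = y^{2} + y = y + y^{2}$)
$15743 - \left(- \frac{2104}{-19288} + \frac{g{\left(-61 \right)}}{-5776}\right) = 15743 - \left(- \frac{2104}{-19288} + \frac{\left(-61\right) \left(1 - 61\right)}{-5776}\right) = 15743 - \left(\left(-2104\right) \left(- \frac{1}{19288}\right) + \left(-61\right) \left(-60\right) \left(- \frac{1}{5776}\right)\right) = 15743 - \left(\frac{263}{2411} + 3660 \left(- \frac{1}{5776}\right)\right) = 15743 - \left(\frac{263}{2411} - \frac{915}{1444}\right) = 15743 - - \frac{1826293}{3481484} = 15743 + \frac{1826293}{3481484} = \frac{54810828905}{3481484}$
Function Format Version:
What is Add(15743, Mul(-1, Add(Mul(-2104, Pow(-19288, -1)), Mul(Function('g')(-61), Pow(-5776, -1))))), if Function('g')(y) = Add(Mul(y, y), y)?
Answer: Rational(54810828905, 3481484) ≈ 15744.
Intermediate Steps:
Function('g')(y) = Add(y, Pow(y, 2)) (Function('g')(y) = Add(Pow(y, 2), y) = Add(y, Pow(y, 2)))
Add(15743, Mul(-1, Add(Mul(-2104, Pow(-19288, -1)), Mul(Function('g')(-61), Pow(-5776, -1))))) = Add(15743, Mul(-1, Add(Mul(-2104, Pow(-19288, -1)), Mul(Mul(-61, Add(1, -61)), Pow(-5776, -1))))) = Add(15743, Mul(-1, Add(Mul(-2104, Rational(-1, 19288)), Mul(Mul(-61, -60), Rational(-1, 5776))))) = Add(15743, Mul(-1, Add(Rational(263, 2411), Mul(3660, Rational(-1, 5776))))) = Add(15743, Mul(-1, Add(Rational(263, 2411), Rational(-915, 1444)))) = Add(15743, Mul(-1, Rational(-1826293, 3481484))) = Add(15743, Rational(1826293, 3481484)) = Rational(54810828905, 3481484)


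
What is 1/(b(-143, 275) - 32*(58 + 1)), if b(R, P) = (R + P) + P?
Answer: -1/1481 ≈ -0.00067522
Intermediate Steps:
b(R, P) = R + 2*P (b(R, P) = (P + R) + P = R + 2*P)
1/(b(-143, 275) - 32*(58 + 1)) = 1/((-143 + 2*275) - 32*(58 + 1)) = 1/((-143 + 550) - 32*59) = 1/(407 - 1888) = 1/(-1481) = -1/1481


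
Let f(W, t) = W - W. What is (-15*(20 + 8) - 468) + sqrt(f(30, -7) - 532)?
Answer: -888 + 2*I*sqrt(133) ≈ -888.0 + 23.065*I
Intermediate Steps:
f(W, t) = 0
(-15*(20 + 8) - 468) + sqrt(f(30, -7) - 532) = (-15*(20 + 8) - 468) + sqrt(0 - 532) = (-15*28 - 468) + sqrt(-532) = (-420 - 468) + 2*I*sqrt(133) = -888 + 2*I*sqrt(133)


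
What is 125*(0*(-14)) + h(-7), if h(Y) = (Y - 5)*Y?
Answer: 84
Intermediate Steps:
h(Y) = Y*(-5 + Y) (h(Y) = (-5 + Y)*Y = Y*(-5 + Y))
125*(0*(-14)) + h(-7) = 125*(0*(-14)) - 7*(-5 - 7) = 125*0 - 7*(-12) = 0 + 84 = 84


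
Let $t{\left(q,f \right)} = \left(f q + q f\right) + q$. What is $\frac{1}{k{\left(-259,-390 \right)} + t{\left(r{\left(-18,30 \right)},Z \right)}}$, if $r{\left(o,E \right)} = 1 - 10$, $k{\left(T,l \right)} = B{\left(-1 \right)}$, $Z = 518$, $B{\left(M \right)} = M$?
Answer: $- \frac{1}{9334} \approx -0.00010714$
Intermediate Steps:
$k{\left(T,l \right)} = -1$
$r{\left(o,E \right)} = -9$
$t{\left(q,f \right)} = q + 2 f q$ ($t{\left(q,f \right)} = \left(f q + f q\right) + q = 2 f q + q = q + 2 f q$)
$\frac{1}{k{\left(-259,-390 \right)} + t{\left(r{\left(-18,30 \right)},Z \right)}} = \frac{1}{-1 - 9 \left(1 + 2 \cdot 518\right)} = \frac{1}{-1 - 9 \left(1 + 1036\right)} = \frac{1}{-1 - 9333} = \frac{1}{-9334} = - \frac{1}{9334}$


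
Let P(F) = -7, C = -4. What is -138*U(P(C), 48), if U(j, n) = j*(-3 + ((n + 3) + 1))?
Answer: 47334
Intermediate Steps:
U(j, n) = j*(1 + n) (U(j, n) = j*(-3 + ((3 + n) + 1)) = j*(-3 + (4 + n)) = j*(1 + n))
-138*U(P(C), 48) = -(-966)*(1 + 48) = -(-966)*49 = -138*(-343) = 47334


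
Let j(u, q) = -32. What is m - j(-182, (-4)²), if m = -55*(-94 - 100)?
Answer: 10702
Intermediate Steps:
m = 10670 (m = -55*(-194) = 10670)
m - j(-182, (-4)²) = 10670 - 1*(-32) = 10670 + 32 = 10702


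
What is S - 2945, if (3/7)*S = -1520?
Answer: -19475/3 ≈ -6491.7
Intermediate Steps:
S = -10640/3 (S = (7/3)*(-1520) = -10640/3 ≈ -3546.7)
S - 2945 = -10640/3 - 2945 = -19475/3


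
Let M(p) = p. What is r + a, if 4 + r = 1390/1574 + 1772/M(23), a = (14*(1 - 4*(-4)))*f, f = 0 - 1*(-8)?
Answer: 35802449/18101 ≈ 1977.9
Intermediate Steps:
f = 8 (f = 0 + 8 = 8)
a = 1904 (a = (14*(1 - 4*(-4)))*8 = (14*(1 + 16))*8 = (14*17)*8 = 238*8 = 1904)
r = 1338145/18101 (r = -4 + (1390/1574 + 1772/23) = -4 + (1390*(1/1574) + 1772*(1/23)) = -4 + (695/787 + 1772/23) = -4 + 1410549/18101 = 1338145/18101 ≈ 73.927)
r + a = 1338145/18101 + 1904 = 35802449/18101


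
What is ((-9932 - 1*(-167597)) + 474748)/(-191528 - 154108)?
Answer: -632413/345636 ≈ -1.8297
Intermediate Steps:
((-9932 - 1*(-167597)) + 474748)/(-191528 - 154108) = ((-9932 + 167597) + 474748)/(-345636) = (157665 + 474748)*(-1/345636) = 632413*(-1/345636) = -632413/345636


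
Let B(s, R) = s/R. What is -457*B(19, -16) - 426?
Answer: 1867/16 ≈ 116.69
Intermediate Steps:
-457*B(19, -16) - 426 = -8683/(-16) - 426 = -8683*(-1)/16 - 426 = -457*(-19/16) - 426 = 8683/16 - 426 = 1867/16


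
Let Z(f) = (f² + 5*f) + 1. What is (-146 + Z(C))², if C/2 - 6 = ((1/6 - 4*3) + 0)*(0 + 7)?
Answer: 41738898601/81 ≈ 5.1530e+8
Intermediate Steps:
C = -461/3 (C = 12 + 2*(((1/6 - 4*3) + 0)*(0 + 7)) = 12 + 2*(((⅙ - 12) + 0)*7) = 12 + 2*((-71/6 + 0)*7) = 12 + 2*(-71/6*7) = 12 + 2*(-497/6) = 12 - 497/3 = -461/3 ≈ -153.67)
Z(f) = 1 + f² + 5*f
(-146 + Z(C))² = (-146 + (1 + (-461/3)² + 5*(-461/3)))² = (-146 + (1 + 212521/9 - 2305/3))² = (-146 + 205615/9)² = (204301/9)² = 41738898601/81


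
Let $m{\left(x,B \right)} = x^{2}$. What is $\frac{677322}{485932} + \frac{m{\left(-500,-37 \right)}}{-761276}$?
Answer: $\frac{49268247859}{46241046154} \approx 1.0655$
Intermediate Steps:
$\frac{677322}{485932} + \frac{m{\left(-500,-37 \right)}}{-761276} = \frac{677322}{485932} + \frac{\left(-500\right)^{2}}{-761276} = 677322 \cdot \frac{1}{485932} + 250000 \left(- \frac{1}{761276}\right) = \frac{338661}{242966} - \frac{62500}{190319} = \frac{49268247859}{46241046154}$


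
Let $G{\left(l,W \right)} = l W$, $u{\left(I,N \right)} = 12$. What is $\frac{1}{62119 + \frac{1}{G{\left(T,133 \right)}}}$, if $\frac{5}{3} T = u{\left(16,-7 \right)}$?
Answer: $\frac{4788}{297425777} \approx 1.6098 \cdot 10^{-5}$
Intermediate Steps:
$T = \frac{36}{5}$ ($T = \frac{3}{5} \cdot 12 = \frac{36}{5} \approx 7.2$)
$G{\left(l,W \right)} = W l$
$\frac{1}{62119 + \frac{1}{G{\left(T,133 \right)}}} = \frac{1}{62119 + \frac{1}{133 \cdot \frac{36}{5}}} = \frac{1}{62119 + \frac{1}{\frac{4788}{5}}} = \frac{1}{62119 + \frac{5}{4788}} = \frac{1}{\frac{297425777}{4788}} = \frac{4788}{297425777}$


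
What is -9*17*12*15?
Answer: -27540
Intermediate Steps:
-9*17*12*15 = -1836*15 = -9*3060 = -27540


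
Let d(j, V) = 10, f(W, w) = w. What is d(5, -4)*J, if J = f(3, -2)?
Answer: -20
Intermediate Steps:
J = -2
d(5, -4)*J = 10*(-2) = -20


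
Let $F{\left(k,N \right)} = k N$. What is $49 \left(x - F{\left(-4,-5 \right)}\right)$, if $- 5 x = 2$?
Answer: $- \frac{4998}{5} \approx -999.6$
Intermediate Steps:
$F{\left(k,N \right)} = N k$
$x = - \frac{2}{5}$ ($x = \left(- \frac{1}{5}\right) 2 = - \frac{2}{5} \approx -0.4$)
$49 \left(x - F{\left(-4,-5 \right)}\right) = 49 \left(- \frac{2}{5} - \left(-5\right) \left(-4\right)\right) = 49 \left(- \frac{2}{5} - 20\right) = 49 \left(- \frac{102}{5}\right) = - \frac{4998}{5}$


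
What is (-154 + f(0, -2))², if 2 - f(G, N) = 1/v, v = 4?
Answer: 370881/16 ≈ 23180.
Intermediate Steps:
f(G, N) = 7/4 (f(G, N) = 2 - 1/4 = 2 - 1*¼ = 2 - ¼ = 7/4)
(-154 + f(0, -2))² = (-154 + 7/4)² = (-609/4)² = 370881/16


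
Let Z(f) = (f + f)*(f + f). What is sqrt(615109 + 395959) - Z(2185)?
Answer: -19096900 + 2*sqrt(252767) ≈ -1.9096e+7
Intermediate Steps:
Z(f) = 4*f**2 (Z(f) = (2*f)*(2*f) = 4*f**2)
sqrt(615109 + 395959) - Z(2185) = sqrt(615109 + 395959) - 4*2185**2 = sqrt(1011068) - 4*4774225 = 2*sqrt(252767) - 1*19096900 = 2*sqrt(252767) - 19096900 = -19096900 + 2*sqrt(252767)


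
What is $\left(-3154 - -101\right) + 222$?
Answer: $-2831$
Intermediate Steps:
$\left(-3154 - -101\right) + 222 = \left(-3154 + \left(-1291 + 1392\right)\right) + 222 = \left(-3154 + 101\right) + 222 = -3053 + 222 = -2831$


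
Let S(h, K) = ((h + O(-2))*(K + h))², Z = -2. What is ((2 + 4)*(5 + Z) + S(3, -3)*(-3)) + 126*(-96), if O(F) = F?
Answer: -12078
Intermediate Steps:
S(h, K) = (-2 + h)²*(K + h)² (S(h, K) = ((h - 2)*(K + h))² = ((-2 + h)*(K + h))² = (-2 + h)²*(K + h)²)
((2 + 4)*(5 + Z) + S(3, -3)*(-3)) + 126*(-96) = ((2 + 4)*(5 - 2) + ((-2 + 3)²*(-3 + 3)²)*(-3)) + 126*(-96) = (6*3 + (1²*0²)*(-3)) - 12096 = (18 + (1*0)*(-3)) - 12096 = (18 + 0*(-3)) - 12096 = (18 + 0) - 12096 = 18 - 12096 = -12078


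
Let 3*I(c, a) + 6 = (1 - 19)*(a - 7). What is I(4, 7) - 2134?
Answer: -2136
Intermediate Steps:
I(c, a) = 40 - 6*a (I(c, a) = -2 + ((1 - 19)*(a - 7))/3 = -2 + (-18*(-7 + a))/3 = -2 + (126 - 18*a)/3 = -2 + (42 - 6*a) = 40 - 6*a)
I(4, 7) - 2134 = (40 - 6*7) - 2134 = (40 - 42) - 2134 = -2 - 2134 = -2136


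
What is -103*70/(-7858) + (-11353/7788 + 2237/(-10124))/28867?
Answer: 1025575145143801/1117819736533302 ≈ 0.91748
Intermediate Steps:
-103*70/(-7858) + (-11353/7788 + 2237/(-10124))/28867 = -7210*(-1/7858) + (-11353*1/7788 + 2237*(-1/10124))*(1/28867) = 3605/3929 + (-11353/7788 - 2237/10124)*(1/28867) = 3605/3929 - 16544941/9855714*1/28867 = 3605/3929 - 16544941/284504896038 = 1025575145143801/1117819736533302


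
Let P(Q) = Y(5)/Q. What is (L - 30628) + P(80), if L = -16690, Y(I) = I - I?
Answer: -47318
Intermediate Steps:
Y(I) = 0
P(Q) = 0 (P(Q) = 0/Q = 0)
(L - 30628) + P(80) = (-16690 - 30628) + 0 = -47318 + 0 = -47318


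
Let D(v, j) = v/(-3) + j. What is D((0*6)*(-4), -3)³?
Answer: -27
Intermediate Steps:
D(v, j) = j - v/3 (D(v, j) = -v/3 + j = j - v/3)
D((0*6)*(-4), -3)³ = (-3 - 0*6*(-4)/3)³ = (-3 - 0*(-4))³ = (-3 - ⅓*0)³ = (-3 + 0)³ = (-3)³ = -27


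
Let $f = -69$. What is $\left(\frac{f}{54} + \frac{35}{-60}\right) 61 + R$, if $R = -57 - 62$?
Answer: $- \frac{8371}{36} \approx -232.53$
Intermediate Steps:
$R = -119$
$\left(\frac{f}{54} + \frac{35}{-60}\right) 61 + R = \left(- \frac{69}{54} + \frac{35}{-60}\right) 61 - 119 = \left(\left(-69\right) \frac{1}{54} + 35 \left(- \frac{1}{60}\right)\right) 61 - 119 = \left(- \frac{23}{18} - \frac{7}{12}\right) 61 - 119 = \left(- \frac{67}{36}\right) 61 - 119 = - \frac{4087}{36} - 119 = - \frac{8371}{36}$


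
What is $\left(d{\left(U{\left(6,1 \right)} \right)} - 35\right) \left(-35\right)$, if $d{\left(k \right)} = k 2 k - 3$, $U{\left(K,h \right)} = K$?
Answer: $-1190$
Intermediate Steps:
$d{\left(k \right)} = -3 + 2 k^{2}$ ($d{\left(k \right)} = 2 k^{2} - 3 = -3 + 2 k^{2}$)
$\left(d{\left(U{\left(6,1 \right)} \right)} - 35\right) \left(-35\right) = \left(\left(-3 + 2 \cdot 6^{2}\right) - 35\right) \left(-35\right) = \left(\left(-3 + 2 \cdot 36\right) - 35\right) \left(-35\right) = \left(\left(-3 + 72\right) - 35\right) \left(-35\right) = \left(69 - 35\right) \left(-35\right) = 34 \left(-35\right) = -1190$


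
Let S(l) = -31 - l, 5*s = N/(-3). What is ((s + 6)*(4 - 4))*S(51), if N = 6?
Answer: 0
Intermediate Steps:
s = -⅖ (s = (6/(-3))/5 = (6*(-⅓))/5 = (⅕)*(-2) = -⅖ ≈ -0.40000)
((s + 6)*(4 - 4))*S(51) = ((-⅖ + 6)*(4 - 4))*(-31 - 1*51) = ((28/5)*0)*(-31 - 51) = 0*(-82) = 0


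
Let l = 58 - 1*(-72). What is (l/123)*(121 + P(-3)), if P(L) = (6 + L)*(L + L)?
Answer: 13390/123 ≈ 108.86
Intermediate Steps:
l = 130 (l = 58 + 72 = 130)
P(L) = 2*L*(6 + L) (P(L) = (6 + L)*(2*L) = 2*L*(6 + L))
(l/123)*(121 + P(-3)) = (130/123)*(121 + 2*(-3)*(6 - 3)) = (130*(1/123))*(121 + 2*(-3)*3) = 130*(121 - 18)/123 = (130/123)*103 = 13390/123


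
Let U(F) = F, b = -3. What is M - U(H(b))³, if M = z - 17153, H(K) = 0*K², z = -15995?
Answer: -33148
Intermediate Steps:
H(K) = 0
M = -33148 (M = -15995 - 17153 = -33148)
M - U(H(b))³ = -33148 - 1*0³ = -33148 - 1*0 = -33148 + 0 = -33148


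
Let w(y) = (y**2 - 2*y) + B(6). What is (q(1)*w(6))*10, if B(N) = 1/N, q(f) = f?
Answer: 725/3 ≈ 241.67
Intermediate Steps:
w(y) = 1/6 + y**2 - 2*y (w(y) = (y**2 - 2*y) + 1/6 = 1/6 + y**2 - 2*y)
(q(1)*w(6))*10 = (1*(1/6 + 6**2 - 2*6))*10 = (1*(1/6 + 36 - 12))*10 = (1*(145/6))*10 = (145/6)*10 = 725/3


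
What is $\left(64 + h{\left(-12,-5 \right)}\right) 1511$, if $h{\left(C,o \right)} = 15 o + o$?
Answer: $-24176$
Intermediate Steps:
$h{\left(C,o \right)} = 16 o$
$\left(64 + h{\left(-12,-5 \right)}\right) 1511 = \left(64 + 16 \left(-5\right)\right) 1511 = \left(64 - 80\right) 1511 = \left(-16\right) 1511 = -24176$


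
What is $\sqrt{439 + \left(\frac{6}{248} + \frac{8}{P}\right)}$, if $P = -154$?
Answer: $\frac{\sqrt{10004649809}}{4774} \approx 20.952$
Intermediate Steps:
$\sqrt{439 + \left(\frac{6}{248} + \frac{8}{P}\right)} = \sqrt{439 + \left(\frac{6}{248} + \frac{8}{-154}\right)} = \sqrt{439 + \left(6 \cdot \frac{1}{248} + 8 \left(- \frac{1}{154}\right)\right)} = \sqrt{439 + \left(\frac{3}{124} - \frac{4}{77}\right)} = \sqrt{439 - \frac{265}{9548}} = \sqrt{\frac{4191307}{9548}} = \frac{\sqrt{10004649809}}{4774}$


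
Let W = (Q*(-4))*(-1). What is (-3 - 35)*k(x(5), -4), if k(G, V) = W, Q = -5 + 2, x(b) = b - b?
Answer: 456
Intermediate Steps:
x(b) = 0
Q = -3
W = -12 (W = -3*(-4)*(-1) = 12*(-1) = -12)
k(G, V) = -12
(-3 - 35)*k(x(5), -4) = (-3 - 35)*(-12) = -38*(-12) = 456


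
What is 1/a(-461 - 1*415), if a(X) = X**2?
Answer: 1/767376 ≈ 1.3031e-6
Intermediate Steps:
1/a(-461 - 1*415) = 1/((-461 - 1*415)**2) = 1/((-461 - 415)**2) = 1/((-876)**2) = 1/767376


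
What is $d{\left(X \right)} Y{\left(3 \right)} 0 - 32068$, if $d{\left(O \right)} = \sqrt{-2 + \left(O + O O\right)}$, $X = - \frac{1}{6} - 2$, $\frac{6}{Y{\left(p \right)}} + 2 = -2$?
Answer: $-32068$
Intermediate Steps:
$Y{\left(p \right)} = - \frac{3}{2}$ ($Y{\left(p \right)} = \frac{6}{-2 - 2} = \frac{6}{-4} = 6 \left(- \frac{1}{4}\right) = - \frac{3}{2}$)
$X = - \frac{13}{6}$ ($X = \left(-1\right) \frac{1}{6} - 2 = - \frac{1}{6} - 2 = - \frac{13}{6} \approx -2.1667$)
$d{\left(O \right)} = \sqrt{-2 + O + O^{2}}$ ($d{\left(O \right)} = \sqrt{-2 + \left(O + O^{2}\right)} = \sqrt{-2 + O + O^{2}}$)
$d{\left(X \right)} Y{\left(3 \right)} 0 - 32068 = \sqrt{-2 - \frac{13}{6} + \left(- \frac{13}{6}\right)^{2}} \left(- \frac{3}{2}\right) 0 - 32068 = \sqrt{-2 - \frac{13}{6} + \frac{169}{36}} \left(- \frac{3}{2}\right) 0 - 32068 = \sqrt{\frac{19}{36}} \left(- \frac{3}{2}\right) 0 - 32068 = \frac{\sqrt{19}}{6} \left(- \frac{3}{2}\right) 0 - 32068 = - \frac{\sqrt{19}}{4} \cdot 0 - 32068 = 0 - 32068 = -32068$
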